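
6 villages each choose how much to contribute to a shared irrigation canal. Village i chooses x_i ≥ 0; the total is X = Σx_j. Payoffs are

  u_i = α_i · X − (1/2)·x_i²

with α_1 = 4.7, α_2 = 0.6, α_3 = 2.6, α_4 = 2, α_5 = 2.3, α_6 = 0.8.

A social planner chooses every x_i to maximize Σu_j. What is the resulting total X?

78

Planner FOC: ∂(Σu_j)/∂x_i = (Σα_j) − x_i = 0, so x_i^SO = Σα_j = 13 for every i; X^SO = 78.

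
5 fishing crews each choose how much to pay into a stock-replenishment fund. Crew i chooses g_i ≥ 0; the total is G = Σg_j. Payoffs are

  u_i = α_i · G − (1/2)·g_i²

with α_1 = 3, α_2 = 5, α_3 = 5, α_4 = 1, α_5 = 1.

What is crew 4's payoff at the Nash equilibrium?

Crew i's FOC: ∂u_i/∂g_i = α_i − g_i = 0, so g_i* = α_i.
NE contributions = (3, 5, 5, 1, 1); G = 15.
u_4 = α_4·G − ½·(g_4)² = 1·15 − ½·1² = 14.5.

14.5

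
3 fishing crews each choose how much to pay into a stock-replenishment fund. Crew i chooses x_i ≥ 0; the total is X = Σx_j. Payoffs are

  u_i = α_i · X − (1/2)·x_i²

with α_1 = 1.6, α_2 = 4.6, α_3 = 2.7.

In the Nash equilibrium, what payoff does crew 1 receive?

Crew i's FOC: ∂u_i/∂x_i = α_i − x_i = 0, so x_i* = α_i.
NE contributions = (1.6, 4.6, 2.7); X = 8.9.
u_1 = α_1·X − ½·(x_1)² = 1.6·8.9 − ½·1.6² = 12.96.

12.96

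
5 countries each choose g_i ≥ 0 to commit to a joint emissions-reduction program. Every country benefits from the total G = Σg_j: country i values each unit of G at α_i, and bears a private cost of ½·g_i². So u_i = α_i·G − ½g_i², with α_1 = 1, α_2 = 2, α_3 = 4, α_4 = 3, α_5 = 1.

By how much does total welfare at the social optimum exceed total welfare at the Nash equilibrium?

197

Country i's FOC: ∂u_i/∂g_i = α_i − g_i = 0, so g_i* = α_i.
NE contributions = (1, 2, 4, 3, 1); G = 11.
W^NE = (Σα)·G − ½Σα_i² = 11² − ½·31 = 105.5.
Planner sets g_i = Σα_j = 11 for every i, so G^SO = 5·11 = 55.
W^SO = (Σα)·G^SO − ½·5·(Σα)² = (5/2)·11² = 302.5.
Deadweight loss = W^SO − W^NE = 197.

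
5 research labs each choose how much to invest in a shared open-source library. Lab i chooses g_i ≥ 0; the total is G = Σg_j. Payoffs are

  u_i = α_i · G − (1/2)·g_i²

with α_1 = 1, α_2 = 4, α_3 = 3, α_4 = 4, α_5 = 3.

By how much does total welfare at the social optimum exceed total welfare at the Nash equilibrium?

363

Lab i's FOC: ∂u_i/∂g_i = α_i − g_i = 0, so g_i* = α_i.
NE contributions = (1, 4, 3, 4, 3); G = 15.
W^NE = (Σα)·G − ½Σα_i² = 15² − ½·51 = 199.5.
Planner sets g_i = Σα_j = 15 for every i, so G^SO = 5·15 = 75.
W^SO = (Σα)·G^SO − ½·5·(Σα)² = (5/2)·15² = 562.5.
Deadweight loss = W^SO − W^NE = 363.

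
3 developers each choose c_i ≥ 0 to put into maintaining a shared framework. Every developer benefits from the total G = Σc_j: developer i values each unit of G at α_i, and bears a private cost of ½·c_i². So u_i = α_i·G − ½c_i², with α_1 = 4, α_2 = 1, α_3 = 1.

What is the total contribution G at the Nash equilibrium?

Developer i's FOC: ∂u_i/∂c_i = α_i − c_i = 0, so c_i* = α_i.
NE contributions = (4, 1, 1); G = 6.

6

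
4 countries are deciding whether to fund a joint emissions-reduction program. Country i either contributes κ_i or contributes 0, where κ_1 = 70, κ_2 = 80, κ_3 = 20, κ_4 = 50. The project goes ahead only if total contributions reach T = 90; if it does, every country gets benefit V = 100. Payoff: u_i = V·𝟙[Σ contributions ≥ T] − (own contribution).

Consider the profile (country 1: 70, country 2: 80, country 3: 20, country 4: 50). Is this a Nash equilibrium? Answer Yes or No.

Total = 220 ≥ 90: provided.
Country 1 (pledges 70, payoff 30): dropping to 0 → total 150, payoff 100. Profitable deviation.

No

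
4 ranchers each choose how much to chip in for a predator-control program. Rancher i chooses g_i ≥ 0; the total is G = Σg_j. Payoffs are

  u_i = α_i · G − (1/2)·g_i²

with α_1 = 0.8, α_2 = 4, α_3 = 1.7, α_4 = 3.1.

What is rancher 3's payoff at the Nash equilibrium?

14.875

Rancher i's FOC: ∂u_i/∂g_i = α_i − g_i = 0, so g_i* = α_i.
NE contributions = (0.8, 4, 1.7, 3.1); G = 9.6.
u_3 = α_3·G − ½·(g_3)² = 1.7·9.6 − ½·1.7² = 14.875.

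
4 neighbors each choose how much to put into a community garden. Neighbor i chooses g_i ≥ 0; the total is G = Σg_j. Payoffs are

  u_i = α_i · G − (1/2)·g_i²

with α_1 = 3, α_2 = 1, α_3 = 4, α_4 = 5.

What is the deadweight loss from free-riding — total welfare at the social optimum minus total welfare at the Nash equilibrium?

194.5

Neighbor i's FOC: ∂u_i/∂g_i = α_i − g_i = 0, so g_i* = α_i.
NE contributions = (3, 1, 4, 5); G = 13.
W^NE = (Σα)·G − ½Σα_i² = 13² − ½·51 = 143.5.
Planner sets g_i = Σα_j = 13 for every i, so G^SO = 4·13 = 52.
W^SO = (Σα)·G^SO − ½·4·(Σα)² = (4/2)·13² = 338.
Deadweight loss = W^SO − W^NE = 194.5.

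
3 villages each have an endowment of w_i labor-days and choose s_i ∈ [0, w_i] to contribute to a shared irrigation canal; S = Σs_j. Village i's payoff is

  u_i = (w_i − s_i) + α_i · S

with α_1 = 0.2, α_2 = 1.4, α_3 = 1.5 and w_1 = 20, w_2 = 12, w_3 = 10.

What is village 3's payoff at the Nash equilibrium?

33

∂u_i/∂s_i = α_i − 1, so village i contributes w_i if α_i > 1, else 0.
α_i > 1 for i ∈ {2, 3}; NE contributions (0, 12, 10), S = 22.
u_3 = (10 − 10) + 1.5·22 = 33.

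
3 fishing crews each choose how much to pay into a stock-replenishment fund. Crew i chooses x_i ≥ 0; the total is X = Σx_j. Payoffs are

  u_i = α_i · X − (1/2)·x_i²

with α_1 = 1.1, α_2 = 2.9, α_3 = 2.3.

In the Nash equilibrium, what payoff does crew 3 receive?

11.845

Crew i's FOC: ∂u_i/∂x_i = α_i − x_i = 0, so x_i* = α_i.
NE contributions = (1.1, 2.9, 2.3); X = 6.3.
u_3 = α_3·X − ½·(x_3)² = 2.3·6.3 − ½·2.3² = 11.845.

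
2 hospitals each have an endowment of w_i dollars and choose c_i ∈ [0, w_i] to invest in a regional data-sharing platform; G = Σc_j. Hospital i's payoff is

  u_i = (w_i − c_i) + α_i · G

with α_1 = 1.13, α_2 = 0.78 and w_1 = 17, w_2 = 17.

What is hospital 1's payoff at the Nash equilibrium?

∂u_i/∂c_i = α_i − 1, so hospital i contributes w_i if α_i > 1, else 0.
α_i > 1 for i ∈ {1}; NE contributions (17, 0), G = 17.
u_1 = (17 − 17) + 1.13·17 = 19.21.

19.21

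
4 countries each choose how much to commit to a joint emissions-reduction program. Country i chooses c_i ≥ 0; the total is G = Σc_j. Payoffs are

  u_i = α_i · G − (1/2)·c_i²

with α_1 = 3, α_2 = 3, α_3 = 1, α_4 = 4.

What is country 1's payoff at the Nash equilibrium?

28.5

Country i's FOC: ∂u_i/∂c_i = α_i − c_i = 0, so c_i* = α_i.
NE contributions = (3, 3, 1, 4); G = 11.
u_1 = α_1·G − ½·(c_1)² = 3·11 − ½·3² = 28.5.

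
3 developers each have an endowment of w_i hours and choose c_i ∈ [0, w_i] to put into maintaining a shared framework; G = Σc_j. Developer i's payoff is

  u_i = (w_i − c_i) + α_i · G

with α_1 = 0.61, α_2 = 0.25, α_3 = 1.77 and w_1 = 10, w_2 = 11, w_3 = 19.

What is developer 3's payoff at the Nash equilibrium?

33.63

∂u_i/∂c_i = α_i − 1, so developer i contributes w_i if α_i > 1, else 0.
α_i > 1 for i ∈ {3}; NE contributions (0, 0, 19), G = 19.
u_3 = (19 − 19) + 1.77·19 = 33.63.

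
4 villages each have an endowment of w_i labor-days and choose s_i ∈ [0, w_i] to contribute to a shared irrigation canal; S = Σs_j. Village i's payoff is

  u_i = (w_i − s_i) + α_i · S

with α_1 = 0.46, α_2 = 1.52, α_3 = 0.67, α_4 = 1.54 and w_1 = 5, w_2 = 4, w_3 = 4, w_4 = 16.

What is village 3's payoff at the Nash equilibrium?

∂u_i/∂s_i = α_i − 1, so village i contributes w_i if α_i > 1, else 0.
α_i > 1 for i ∈ {2, 4}; NE contributions (0, 4, 0, 16), S = 20.
u_3 = (4 − 0) + 0.67·20 = 17.4.

17.4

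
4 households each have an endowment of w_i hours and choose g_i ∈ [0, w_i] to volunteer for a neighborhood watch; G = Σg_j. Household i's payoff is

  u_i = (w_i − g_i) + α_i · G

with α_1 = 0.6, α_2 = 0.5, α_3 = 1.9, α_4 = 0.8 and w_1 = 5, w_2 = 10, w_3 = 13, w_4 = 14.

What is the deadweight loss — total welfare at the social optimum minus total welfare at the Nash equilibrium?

∂u_i/∂g_i = α_i − 1, so household i contributes w_i if α_i > 1, else 0.
α_i > 1 for i ∈ {3}; NE contributions (0, 0, 13, 0), G = 13.
W^NE = Σw_i − G^NE + (Σα_i)·G^NE = 42 + 2.8·13 = 78.4.
Planner: ∂(Σu_j)/∂g_i = Σα_j − 1 = 2.8 > 0, so everyone contributes w_i; G^SO = 42, W^SO = 42 + 2.8·42 = 159.6.
Deadweight loss = 81.2.

81.2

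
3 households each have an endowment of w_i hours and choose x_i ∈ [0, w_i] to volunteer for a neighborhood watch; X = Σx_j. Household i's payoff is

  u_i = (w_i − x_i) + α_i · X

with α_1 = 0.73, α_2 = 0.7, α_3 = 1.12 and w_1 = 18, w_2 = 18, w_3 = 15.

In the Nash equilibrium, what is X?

15

∂u_i/∂x_i = α_i − 1, so household i contributes w_i if α_i > 1, else 0.
α_i > 1 for i ∈ {3}; NE contributions (0, 0, 15), X = 15.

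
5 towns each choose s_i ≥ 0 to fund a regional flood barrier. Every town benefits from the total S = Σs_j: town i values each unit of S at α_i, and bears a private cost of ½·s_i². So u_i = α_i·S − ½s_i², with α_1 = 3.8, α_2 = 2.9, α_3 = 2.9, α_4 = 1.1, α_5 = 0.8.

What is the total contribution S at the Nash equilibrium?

Town i's FOC: ∂u_i/∂s_i = α_i − s_i = 0, so s_i* = α_i.
NE contributions = (3.8, 2.9, 2.9, 1.1, 0.8); S = 11.5.

11.5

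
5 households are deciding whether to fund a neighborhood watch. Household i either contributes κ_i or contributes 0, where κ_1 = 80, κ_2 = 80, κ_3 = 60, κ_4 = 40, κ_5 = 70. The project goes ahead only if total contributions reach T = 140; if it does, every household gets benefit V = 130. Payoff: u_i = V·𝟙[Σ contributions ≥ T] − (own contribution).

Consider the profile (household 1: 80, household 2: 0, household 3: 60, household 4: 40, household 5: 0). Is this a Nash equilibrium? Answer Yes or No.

Total = 180 ≥ 140: provided.
Household 1 (pledges 80, payoff 50): dropping to 0 → total 100, payoff 0. No gain.
Household 2 (pledges 0, payoff 130): pledging 80 → total 260, payoff 50. No gain.
Household 3 (pledges 60, payoff 70): dropping to 0 → total 120, payoff 0. No gain.
Household 4 (pledges 40, payoff 90): dropping to 0 → total 140, payoff 130. Profitable deviation.

No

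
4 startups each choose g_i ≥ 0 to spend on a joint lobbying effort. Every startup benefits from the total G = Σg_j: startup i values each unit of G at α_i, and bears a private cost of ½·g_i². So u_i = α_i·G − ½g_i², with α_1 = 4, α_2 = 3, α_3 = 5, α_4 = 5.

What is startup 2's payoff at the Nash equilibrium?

Startup i's FOC: ∂u_i/∂g_i = α_i − g_i = 0, so g_i* = α_i.
NE contributions = (4, 3, 5, 5); G = 17.
u_2 = α_2·G − ½·(g_2)² = 3·17 − ½·3² = 46.5.

46.5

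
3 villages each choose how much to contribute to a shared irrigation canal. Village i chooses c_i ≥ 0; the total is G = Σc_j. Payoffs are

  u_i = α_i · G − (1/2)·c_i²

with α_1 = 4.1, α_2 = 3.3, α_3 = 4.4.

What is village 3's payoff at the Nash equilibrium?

Village i's FOC: ∂u_i/∂c_i = α_i − c_i = 0, so c_i* = α_i.
NE contributions = (4.1, 3.3, 4.4); G = 11.8.
u_3 = α_3·G − ½·(c_3)² = 4.4·11.8 − ½·4.4² = 42.24.

42.24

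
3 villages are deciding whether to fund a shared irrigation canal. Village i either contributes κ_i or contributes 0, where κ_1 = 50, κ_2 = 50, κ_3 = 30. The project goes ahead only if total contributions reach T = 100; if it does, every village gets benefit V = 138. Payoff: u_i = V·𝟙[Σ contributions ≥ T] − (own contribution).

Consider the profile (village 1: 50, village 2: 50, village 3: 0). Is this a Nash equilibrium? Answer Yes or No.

Total = 100 ≥ 100: provided.
Village 1 (pledges 50, payoff 88): dropping to 0 → total 50, payoff 0. No gain.
Village 2 (pledges 50, payoff 88): dropping to 0 → total 50, payoff 0. No gain.
Village 3 (pledges 0, payoff 138): pledging 30 → total 130, payoff 108. No gain.

Yes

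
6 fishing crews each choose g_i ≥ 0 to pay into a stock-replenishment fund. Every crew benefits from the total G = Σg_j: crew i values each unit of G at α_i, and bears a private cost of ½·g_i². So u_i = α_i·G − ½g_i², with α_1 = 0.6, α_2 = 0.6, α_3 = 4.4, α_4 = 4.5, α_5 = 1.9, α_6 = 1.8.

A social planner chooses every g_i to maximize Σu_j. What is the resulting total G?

Planner FOC: ∂(Σu_j)/∂g_i = (Σα_j) − g_i = 0, so g_i^SO = Σα_j = 13.8 for every i; G^SO = 82.8.

82.8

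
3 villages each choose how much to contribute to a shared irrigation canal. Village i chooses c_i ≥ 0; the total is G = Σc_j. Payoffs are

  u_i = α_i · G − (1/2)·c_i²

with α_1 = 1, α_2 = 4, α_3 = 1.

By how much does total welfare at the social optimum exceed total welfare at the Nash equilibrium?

Village i's FOC: ∂u_i/∂c_i = α_i − c_i = 0, so c_i* = α_i.
NE contributions = (1, 4, 1); G = 6.
W^NE = (Σα)·G − ½Σα_i² = 6² − ½·18 = 27.
Planner sets c_i = Σα_j = 6 for every i, so G^SO = 3·6 = 18.
W^SO = (Σα)·G^SO − ½·3·(Σα)² = (3/2)·6² = 54.
Deadweight loss = W^SO − W^NE = 27.

27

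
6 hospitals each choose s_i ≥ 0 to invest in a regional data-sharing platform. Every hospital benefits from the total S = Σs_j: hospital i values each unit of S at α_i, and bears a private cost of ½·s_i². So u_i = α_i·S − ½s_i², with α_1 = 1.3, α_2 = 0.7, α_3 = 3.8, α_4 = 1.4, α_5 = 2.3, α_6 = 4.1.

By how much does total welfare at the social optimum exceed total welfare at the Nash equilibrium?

Hospital i's FOC: ∂u_i/∂s_i = α_i − s_i = 0, so s_i* = α_i.
NE contributions = (1.3, 0.7, 3.8, 1.4, 2.3, 4.1); S = 13.6.
W^NE = (Σα)·S − ½Σα_i² = 13.6² − ½·40.68 = 164.62.
Planner sets s_i = Σα_j = 13.6 for every i, so S^SO = 6·13.6 = 81.6.
W^SO = (Σα)·S^SO − ½·6·(Σα)² = (6/2)·13.6² = 554.88.
Deadweight loss = W^SO − W^NE = 390.26.

390.26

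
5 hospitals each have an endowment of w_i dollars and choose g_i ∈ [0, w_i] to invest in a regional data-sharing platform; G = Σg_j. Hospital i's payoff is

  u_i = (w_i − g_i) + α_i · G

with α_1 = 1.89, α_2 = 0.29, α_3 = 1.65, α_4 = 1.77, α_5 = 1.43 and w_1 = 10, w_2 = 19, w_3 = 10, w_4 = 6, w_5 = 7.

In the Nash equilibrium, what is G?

∂u_i/∂g_i = α_i − 1, so hospital i contributes w_i if α_i > 1, else 0.
α_i > 1 for i ∈ {1, 3, 4, 5}; NE contributions (10, 0, 10, 6, 7), G = 33.

33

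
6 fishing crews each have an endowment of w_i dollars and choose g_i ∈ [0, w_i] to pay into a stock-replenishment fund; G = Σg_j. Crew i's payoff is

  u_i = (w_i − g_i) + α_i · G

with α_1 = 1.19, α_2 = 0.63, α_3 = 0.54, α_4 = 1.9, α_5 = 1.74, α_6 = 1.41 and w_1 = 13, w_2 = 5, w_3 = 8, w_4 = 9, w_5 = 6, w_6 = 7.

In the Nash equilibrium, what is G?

∂u_i/∂g_i = α_i − 1, so crew i contributes w_i if α_i > 1, else 0.
α_i > 1 for i ∈ {1, 4, 5, 6}; NE contributions (13, 0, 0, 9, 6, 7), G = 35.

35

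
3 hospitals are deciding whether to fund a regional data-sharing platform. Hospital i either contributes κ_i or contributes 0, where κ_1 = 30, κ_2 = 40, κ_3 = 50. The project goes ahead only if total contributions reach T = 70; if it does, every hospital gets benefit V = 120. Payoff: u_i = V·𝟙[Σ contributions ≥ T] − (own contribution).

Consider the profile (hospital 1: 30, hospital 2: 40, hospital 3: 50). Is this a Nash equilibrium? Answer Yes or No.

No

Total = 120 ≥ 70: provided.
Hospital 1 (pledges 30, payoff 90): dropping to 0 → total 90, payoff 120. Profitable deviation.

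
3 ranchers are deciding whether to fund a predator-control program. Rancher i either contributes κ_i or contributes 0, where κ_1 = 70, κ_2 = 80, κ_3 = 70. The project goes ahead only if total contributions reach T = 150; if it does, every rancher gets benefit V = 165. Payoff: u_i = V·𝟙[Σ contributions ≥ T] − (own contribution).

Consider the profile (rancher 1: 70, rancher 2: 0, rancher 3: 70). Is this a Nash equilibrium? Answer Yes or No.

Total = 140 < 150: not provided.
Rancher 1 (pledges 70, payoff -70): dropping to 0 → total 70, payoff 0. Profitable deviation.

No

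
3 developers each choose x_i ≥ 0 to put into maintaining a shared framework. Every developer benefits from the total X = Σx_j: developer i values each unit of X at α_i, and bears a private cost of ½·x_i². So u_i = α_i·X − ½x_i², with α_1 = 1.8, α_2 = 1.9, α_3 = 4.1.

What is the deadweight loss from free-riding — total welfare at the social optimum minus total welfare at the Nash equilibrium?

42.25

Developer i's FOC: ∂u_i/∂x_i = α_i − x_i = 0, so x_i* = α_i.
NE contributions = (1.8, 1.9, 4.1); X = 7.8.
W^NE = (Σα)·X − ½Σα_i² = 7.8² − ½·23.66 = 49.01.
Planner sets x_i = Σα_j = 7.8 for every i, so X^SO = 3·7.8 = 23.4.
W^SO = (Σα)·X^SO − ½·3·(Σα)² = (3/2)·7.8² = 91.26.
Deadweight loss = W^SO − W^NE = 42.25.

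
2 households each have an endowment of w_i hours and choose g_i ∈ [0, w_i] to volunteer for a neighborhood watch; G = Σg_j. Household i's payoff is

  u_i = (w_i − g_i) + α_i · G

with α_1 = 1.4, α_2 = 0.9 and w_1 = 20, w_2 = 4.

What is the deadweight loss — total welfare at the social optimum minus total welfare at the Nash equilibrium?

∂u_i/∂g_i = α_i − 1, so household i contributes w_i if α_i > 1, else 0.
α_i > 1 for i ∈ {1}; NE contributions (20, 0), G = 20.
W^NE = Σw_i − G^NE + (Σα_i)·G^NE = 24 + 1.3·20 = 50.
Planner: ∂(Σu_j)/∂g_i = Σα_j − 1 = 1.3 > 0, so everyone contributes w_i; G^SO = 24, W^SO = 24 + 1.3·24 = 55.2.
Deadweight loss = 5.2.

5.2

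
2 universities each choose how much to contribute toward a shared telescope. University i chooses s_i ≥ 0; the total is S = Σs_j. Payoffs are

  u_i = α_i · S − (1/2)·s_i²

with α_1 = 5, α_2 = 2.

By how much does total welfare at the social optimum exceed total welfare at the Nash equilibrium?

University i's FOC: ∂u_i/∂s_i = α_i − s_i = 0, so s_i* = α_i.
NE contributions = (5, 2); S = 7.
W^NE = (Σα)·S − ½Σα_i² = 7² − ½·29 = 34.5.
Planner sets s_i = Σα_j = 7 for every i, so S^SO = 2·7 = 14.
W^SO = (Σα)·S^SO − ½·2·(Σα)² = (2/2)·7² = 49.
Deadweight loss = W^SO − W^NE = 14.5.

14.5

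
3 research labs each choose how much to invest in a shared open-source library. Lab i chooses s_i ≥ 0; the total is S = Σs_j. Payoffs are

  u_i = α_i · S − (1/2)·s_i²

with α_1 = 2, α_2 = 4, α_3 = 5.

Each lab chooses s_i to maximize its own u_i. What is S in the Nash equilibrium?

11

Lab i's FOC: ∂u_i/∂s_i = α_i − s_i = 0, so s_i* = α_i.
NE contributions = (2, 4, 5); S = 11.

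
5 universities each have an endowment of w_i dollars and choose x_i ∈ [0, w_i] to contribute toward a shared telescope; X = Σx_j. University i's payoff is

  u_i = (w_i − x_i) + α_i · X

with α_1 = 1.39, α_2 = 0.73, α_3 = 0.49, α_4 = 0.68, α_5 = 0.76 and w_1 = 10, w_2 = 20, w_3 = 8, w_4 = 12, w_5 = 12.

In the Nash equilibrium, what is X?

10

∂u_i/∂x_i = α_i − 1, so university i contributes w_i if α_i > 1, else 0.
α_i > 1 for i ∈ {1}; NE contributions (10, 0, 0, 0, 0), X = 10.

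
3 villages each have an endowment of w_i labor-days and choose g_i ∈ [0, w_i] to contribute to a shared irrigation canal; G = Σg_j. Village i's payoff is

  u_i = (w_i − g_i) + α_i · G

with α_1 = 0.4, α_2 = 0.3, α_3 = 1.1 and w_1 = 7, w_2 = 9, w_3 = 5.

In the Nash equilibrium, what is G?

∂u_i/∂g_i = α_i − 1, so village i contributes w_i if α_i > 1, else 0.
α_i > 1 for i ∈ {3}; NE contributions (0, 0, 5), G = 5.

5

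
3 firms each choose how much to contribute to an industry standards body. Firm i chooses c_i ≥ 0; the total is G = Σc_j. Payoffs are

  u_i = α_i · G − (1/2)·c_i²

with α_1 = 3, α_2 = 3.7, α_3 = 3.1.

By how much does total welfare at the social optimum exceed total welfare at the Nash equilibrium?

Firm i's FOC: ∂u_i/∂c_i = α_i − c_i = 0, so c_i* = α_i.
NE contributions = (3, 3.7, 3.1); G = 9.8.
W^NE = (Σα)·G − ½Σα_i² = 9.8² − ½·32.3 = 79.89.
Planner sets c_i = Σα_j = 9.8 for every i, so G^SO = 3·9.8 = 29.4.
W^SO = (Σα)·G^SO − ½·3·(Σα)² = (3/2)·9.8² = 144.06.
Deadweight loss = W^SO − W^NE = 64.17.

64.17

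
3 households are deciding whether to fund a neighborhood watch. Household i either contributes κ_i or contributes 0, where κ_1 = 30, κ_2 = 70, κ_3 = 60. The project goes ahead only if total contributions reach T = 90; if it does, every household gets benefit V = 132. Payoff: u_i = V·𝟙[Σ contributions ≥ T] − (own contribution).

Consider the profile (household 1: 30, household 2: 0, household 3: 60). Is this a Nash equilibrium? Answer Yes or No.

Yes

Total = 90 ≥ 90: provided.
Household 1 (pledges 30, payoff 102): dropping to 0 → total 60, payoff 0. No gain.
Household 2 (pledges 0, payoff 132): pledging 70 → total 160, payoff 62. No gain.
Household 3 (pledges 60, payoff 72): dropping to 0 → total 30, payoff 0. No gain.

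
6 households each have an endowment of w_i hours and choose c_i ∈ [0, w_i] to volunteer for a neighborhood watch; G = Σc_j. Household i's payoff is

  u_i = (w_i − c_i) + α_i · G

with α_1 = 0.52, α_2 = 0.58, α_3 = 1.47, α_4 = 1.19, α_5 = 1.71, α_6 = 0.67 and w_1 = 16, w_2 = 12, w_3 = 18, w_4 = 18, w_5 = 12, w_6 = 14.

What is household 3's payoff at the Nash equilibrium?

70.56

∂u_i/∂c_i = α_i − 1, so household i contributes w_i if α_i > 1, else 0.
α_i > 1 for i ∈ {3, 4, 5}; NE contributions (0, 0, 18, 18, 12, 0), G = 48.
u_3 = (18 − 18) + 1.47·48 = 70.56.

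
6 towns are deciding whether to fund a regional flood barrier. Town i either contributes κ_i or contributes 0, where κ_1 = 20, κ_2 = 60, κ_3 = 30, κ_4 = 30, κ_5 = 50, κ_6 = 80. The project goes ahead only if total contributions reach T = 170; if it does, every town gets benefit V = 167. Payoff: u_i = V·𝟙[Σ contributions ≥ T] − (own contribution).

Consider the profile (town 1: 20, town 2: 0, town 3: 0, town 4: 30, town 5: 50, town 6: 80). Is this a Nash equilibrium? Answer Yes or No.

Total = 180 ≥ 170: provided.
Town 1 (pledges 20, payoff 147): dropping to 0 → total 160, payoff 0. No gain.
Town 2 (pledges 0, payoff 167): pledging 60 → total 240, payoff 107. No gain.
Town 3 (pledges 0, payoff 167): pledging 30 → total 210, payoff 137. No gain.
Town 4 (pledges 30, payoff 137): dropping to 0 → total 150, payoff 0. No gain.
Town 5 (pledges 50, payoff 117): dropping to 0 → total 130, payoff 0. No gain.
Town 6 (pledges 80, payoff 87): dropping to 0 → total 100, payoff 0. No gain.

Yes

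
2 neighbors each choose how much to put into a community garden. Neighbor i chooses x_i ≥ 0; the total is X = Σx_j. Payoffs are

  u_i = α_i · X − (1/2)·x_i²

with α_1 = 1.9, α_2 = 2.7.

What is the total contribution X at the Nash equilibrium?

Neighbor i's FOC: ∂u_i/∂x_i = α_i − x_i = 0, so x_i* = α_i.
NE contributions = (1.9, 2.7); X = 4.6.

4.6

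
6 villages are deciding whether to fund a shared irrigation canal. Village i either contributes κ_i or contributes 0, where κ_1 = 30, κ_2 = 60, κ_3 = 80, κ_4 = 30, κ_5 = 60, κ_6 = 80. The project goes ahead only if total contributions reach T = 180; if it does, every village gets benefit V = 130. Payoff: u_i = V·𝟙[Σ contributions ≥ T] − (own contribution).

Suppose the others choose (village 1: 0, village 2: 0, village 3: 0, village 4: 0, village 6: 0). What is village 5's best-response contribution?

0

Others' total = 0. Even contributing 60 gives 60 < 180: no benefit either way.
Best response: 0.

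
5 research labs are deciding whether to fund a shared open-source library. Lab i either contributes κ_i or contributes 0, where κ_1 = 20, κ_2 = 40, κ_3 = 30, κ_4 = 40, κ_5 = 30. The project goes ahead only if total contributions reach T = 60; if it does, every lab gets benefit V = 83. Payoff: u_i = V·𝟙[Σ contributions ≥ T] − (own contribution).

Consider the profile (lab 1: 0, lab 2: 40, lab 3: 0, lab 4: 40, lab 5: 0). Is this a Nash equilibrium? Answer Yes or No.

Yes

Total = 80 ≥ 60: provided.
Lab 1 (pledges 0, payoff 83): pledging 20 → total 100, payoff 63. No gain.
Lab 2 (pledges 40, payoff 43): dropping to 0 → total 40, payoff 0. No gain.
Lab 3 (pledges 0, payoff 83): pledging 30 → total 110, payoff 53. No gain.
Lab 4 (pledges 40, payoff 43): dropping to 0 → total 40, payoff 0. No gain.
Lab 5 (pledges 0, payoff 83): pledging 30 → total 110, payoff 53. No gain.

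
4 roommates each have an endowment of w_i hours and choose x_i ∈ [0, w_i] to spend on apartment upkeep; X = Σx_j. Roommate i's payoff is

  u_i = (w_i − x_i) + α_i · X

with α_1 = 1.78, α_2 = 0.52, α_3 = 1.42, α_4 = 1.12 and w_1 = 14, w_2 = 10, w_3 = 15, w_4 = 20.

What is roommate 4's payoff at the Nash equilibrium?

∂u_i/∂x_i = α_i − 1, so roommate i contributes w_i if α_i > 1, else 0.
α_i > 1 for i ∈ {1, 3, 4}; NE contributions (14, 0, 15, 20), X = 49.
u_4 = (20 − 20) + 1.12·49 = 54.88.

54.88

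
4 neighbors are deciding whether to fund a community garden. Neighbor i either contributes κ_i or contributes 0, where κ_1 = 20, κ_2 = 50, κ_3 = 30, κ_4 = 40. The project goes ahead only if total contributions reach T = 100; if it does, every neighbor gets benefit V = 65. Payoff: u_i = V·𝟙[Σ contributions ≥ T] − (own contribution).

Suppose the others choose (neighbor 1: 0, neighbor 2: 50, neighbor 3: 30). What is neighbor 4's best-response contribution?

Others' total = 80. Contributing 40 brings total to 120 ≥ 100: gain V − κ_4 = 25.
Best response: 40.

40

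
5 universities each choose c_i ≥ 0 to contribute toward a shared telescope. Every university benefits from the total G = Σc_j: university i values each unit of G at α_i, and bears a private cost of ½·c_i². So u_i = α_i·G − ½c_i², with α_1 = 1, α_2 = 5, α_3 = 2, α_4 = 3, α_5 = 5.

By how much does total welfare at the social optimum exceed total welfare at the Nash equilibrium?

University i's FOC: ∂u_i/∂c_i = α_i − c_i = 0, so c_i* = α_i.
NE contributions = (1, 5, 2, 3, 5); G = 16.
W^NE = (Σα)·G − ½Σα_i² = 16² − ½·64 = 224.
Planner sets c_i = Σα_j = 16 for every i, so G^SO = 5·16 = 80.
W^SO = (Σα)·G^SO − ½·5·(Σα)² = (5/2)·16² = 640.
Deadweight loss = W^SO − W^NE = 416.

416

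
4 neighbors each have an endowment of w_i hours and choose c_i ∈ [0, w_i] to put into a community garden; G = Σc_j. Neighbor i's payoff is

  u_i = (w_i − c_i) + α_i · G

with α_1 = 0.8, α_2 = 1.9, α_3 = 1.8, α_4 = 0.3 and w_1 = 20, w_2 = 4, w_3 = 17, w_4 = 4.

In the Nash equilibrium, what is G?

21

∂u_i/∂c_i = α_i − 1, so neighbor i contributes w_i if α_i > 1, else 0.
α_i > 1 for i ∈ {2, 3}; NE contributions (0, 4, 17, 0), G = 21.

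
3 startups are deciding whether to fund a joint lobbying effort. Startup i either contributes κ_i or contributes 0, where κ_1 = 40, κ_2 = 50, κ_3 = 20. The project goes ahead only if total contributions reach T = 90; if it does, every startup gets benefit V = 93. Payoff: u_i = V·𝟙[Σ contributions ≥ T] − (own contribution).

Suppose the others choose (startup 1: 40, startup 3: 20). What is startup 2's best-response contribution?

50

Others' total = 60. Contributing 50 brings total to 110 ≥ 90: gain V − κ_2 = 43.
Best response: 50.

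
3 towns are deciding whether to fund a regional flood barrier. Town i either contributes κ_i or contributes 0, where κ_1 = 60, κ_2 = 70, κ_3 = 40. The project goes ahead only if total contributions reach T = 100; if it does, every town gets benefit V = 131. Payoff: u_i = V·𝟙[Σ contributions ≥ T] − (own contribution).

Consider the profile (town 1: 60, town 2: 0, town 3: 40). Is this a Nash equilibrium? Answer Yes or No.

Yes

Total = 100 ≥ 100: provided.
Town 1 (pledges 60, payoff 71): dropping to 0 → total 40, payoff 0. No gain.
Town 2 (pledges 0, payoff 131): pledging 70 → total 170, payoff 61. No gain.
Town 3 (pledges 40, payoff 91): dropping to 0 → total 60, payoff 0. No gain.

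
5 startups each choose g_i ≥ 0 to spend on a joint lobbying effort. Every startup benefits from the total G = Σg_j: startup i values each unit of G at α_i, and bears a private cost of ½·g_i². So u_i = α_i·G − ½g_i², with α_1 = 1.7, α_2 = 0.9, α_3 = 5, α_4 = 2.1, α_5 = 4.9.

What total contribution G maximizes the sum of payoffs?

Planner FOC: ∂(Σu_j)/∂g_i = (Σα_j) − g_i = 0, so g_i^SO = Σα_j = 14.6 for every i; G^SO = 73.

73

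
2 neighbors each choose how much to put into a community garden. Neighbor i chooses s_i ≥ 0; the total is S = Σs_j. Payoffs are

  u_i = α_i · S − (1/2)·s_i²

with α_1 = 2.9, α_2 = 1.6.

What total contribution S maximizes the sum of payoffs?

9

Planner FOC: ∂(Σu_j)/∂s_i = (Σα_j) − s_i = 0, so s_i^SO = Σα_j = 4.5 for every i; S^SO = 9.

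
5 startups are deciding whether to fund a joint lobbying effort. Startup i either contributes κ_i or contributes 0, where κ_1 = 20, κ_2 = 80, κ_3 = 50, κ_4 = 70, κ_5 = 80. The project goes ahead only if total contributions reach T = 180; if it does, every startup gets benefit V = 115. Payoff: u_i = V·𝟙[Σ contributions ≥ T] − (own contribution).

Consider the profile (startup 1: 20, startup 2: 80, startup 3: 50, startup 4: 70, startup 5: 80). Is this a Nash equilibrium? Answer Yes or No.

No

Total = 300 ≥ 180: provided.
Startup 1 (pledges 20, payoff 95): dropping to 0 → total 280, payoff 115. Profitable deviation.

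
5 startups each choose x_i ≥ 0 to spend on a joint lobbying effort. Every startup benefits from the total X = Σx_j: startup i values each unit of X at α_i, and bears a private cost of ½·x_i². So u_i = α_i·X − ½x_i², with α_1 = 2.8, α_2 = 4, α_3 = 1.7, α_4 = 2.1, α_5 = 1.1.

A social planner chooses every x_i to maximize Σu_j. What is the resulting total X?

Planner FOC: ∂(Σu_j)/∂x_i = (Σα_j) − x_i = 0, so x_i^SO = Σα_j = 11.7 for every i; X^SO = 58.5.

58.5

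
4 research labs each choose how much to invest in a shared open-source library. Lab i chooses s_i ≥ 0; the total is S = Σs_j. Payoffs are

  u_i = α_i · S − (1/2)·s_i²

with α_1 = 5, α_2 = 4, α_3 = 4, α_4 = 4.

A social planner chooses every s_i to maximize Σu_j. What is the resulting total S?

68

Planner FOC: ∂(Σu_j)/∂s_i = (Σα_j) − s_i = 0, so s_i^SO = Σα_j = 17 for every i; S^SO = 68.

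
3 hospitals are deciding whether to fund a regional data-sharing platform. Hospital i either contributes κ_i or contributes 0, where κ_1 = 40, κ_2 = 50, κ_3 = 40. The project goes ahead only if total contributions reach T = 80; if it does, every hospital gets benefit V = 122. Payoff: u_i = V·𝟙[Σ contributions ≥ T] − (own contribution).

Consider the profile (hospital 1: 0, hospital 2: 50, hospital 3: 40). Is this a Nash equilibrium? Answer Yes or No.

Total = 90 ≥ 80: provided.
Hospital 1 (pledges 0, payoff 122): pledging 40 → total 130, payoff 82. No gain.
Hospital 2 (pledges 50, payoff 72): dropping to 0 → total 40, payoff 0. No gain.
Hospital 3 (pledges 40, payoff 82): dropping to 0 → total 50, payoff 0. No gain.

Yes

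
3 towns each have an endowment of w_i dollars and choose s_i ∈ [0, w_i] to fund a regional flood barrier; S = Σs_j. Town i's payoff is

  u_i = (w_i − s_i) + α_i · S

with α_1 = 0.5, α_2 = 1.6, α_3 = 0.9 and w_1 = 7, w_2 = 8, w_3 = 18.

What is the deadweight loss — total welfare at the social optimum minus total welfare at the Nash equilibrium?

50

∂u_i/∂s_i = α_i − 1, so town i contributes w_i if α_i > 1, else 0.
α_i > 1 for i ∈ {2}; NE contributions (0, 8, 0), S = 8.
W^NE = Σw_i − S^NE + (Σα_i)·S^NE = 33 + 2·8 = 49.
Planner: ∂(Σu_j)/∂s_i = Σα_j − 1 = 2 > 0, so everyone contributes w_i; S^SO = 33, W^SO = 33 + 2·33 = 99.
Deadweight loss = 50.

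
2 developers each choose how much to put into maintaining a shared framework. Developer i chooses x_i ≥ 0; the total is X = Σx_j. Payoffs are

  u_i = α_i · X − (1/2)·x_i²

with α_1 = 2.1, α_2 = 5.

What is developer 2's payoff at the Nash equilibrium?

Developer i's FOC: ∂u_i/∂x_i = α_i − x_i = 0, so x_i* = α_i.
NE contributions = (2.1, 5); X = 7.1.
u_2 = α_2·X − ½·(x_2)² = 5·7.1 − ½·5² = 23.

23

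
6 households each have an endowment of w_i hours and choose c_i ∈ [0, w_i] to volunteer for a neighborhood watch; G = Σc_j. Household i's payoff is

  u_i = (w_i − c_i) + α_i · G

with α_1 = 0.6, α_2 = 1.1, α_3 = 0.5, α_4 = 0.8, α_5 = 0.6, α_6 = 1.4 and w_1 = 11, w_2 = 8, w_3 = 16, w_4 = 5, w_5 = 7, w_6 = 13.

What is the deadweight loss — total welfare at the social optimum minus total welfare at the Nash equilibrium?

∂u_i/∂c_i = α_i − 1, so household i contributes w_i if α_i > 1, else 0.
α_i > 1 for i ∈ {2, 6}; NE contributions (0, 8, 0, 0, 0, 13), G = 21.
W^NE = Σw_i − G^NE + (Σα_i)·G^NE = 60 + 4·21 = 144.
Planner: ∂(Σu_j)/∂c_i = Σα_j − 1 = 4 > 0, so everyone contributes w_i; G^SO = 60, W^SO = 60 + 4·60 = 300.
Deadweight loss = 156.

156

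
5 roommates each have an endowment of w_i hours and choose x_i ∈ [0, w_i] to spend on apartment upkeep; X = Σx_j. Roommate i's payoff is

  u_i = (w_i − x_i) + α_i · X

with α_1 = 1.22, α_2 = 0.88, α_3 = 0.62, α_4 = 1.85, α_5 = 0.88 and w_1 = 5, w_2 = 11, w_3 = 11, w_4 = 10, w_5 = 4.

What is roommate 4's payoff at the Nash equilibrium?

27.75

∂u_i/∂x_i = α_i − 1, so roommate i contributes w_i if α_i > 1, else 0.
α_i > 1 for i ∈ {1, 4}; NE contributions (5, 0, 0, 10, 0), X = 15.
u_4 = (10 − 10) + 1.85·15 = 27.75.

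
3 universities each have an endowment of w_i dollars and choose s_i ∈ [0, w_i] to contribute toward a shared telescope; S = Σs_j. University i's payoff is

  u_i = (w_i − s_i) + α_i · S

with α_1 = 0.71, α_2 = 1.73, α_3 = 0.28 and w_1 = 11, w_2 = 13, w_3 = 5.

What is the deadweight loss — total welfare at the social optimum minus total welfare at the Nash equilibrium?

∂u_i/∂s_i = α_i − 1, so university i contributes w_i if α_i > 1, else 0.
α_i > 1 for i ∈ {2}; NE contributions (0, 13, 0), S = 13.
W^NE = Σw_i − S^NE + (Σα_i)·S^NE = 29 + 1.72·13 = 51.36.
Planner: ∂(Σu_j)/∂s_i = Σα_j − 1 = 1.72 > 0, so everyone contributes w_i; S^SO = 29, W^SO = 29 + 1.72·29 = 78.88.
Deadweight loss = 27.52.

27.52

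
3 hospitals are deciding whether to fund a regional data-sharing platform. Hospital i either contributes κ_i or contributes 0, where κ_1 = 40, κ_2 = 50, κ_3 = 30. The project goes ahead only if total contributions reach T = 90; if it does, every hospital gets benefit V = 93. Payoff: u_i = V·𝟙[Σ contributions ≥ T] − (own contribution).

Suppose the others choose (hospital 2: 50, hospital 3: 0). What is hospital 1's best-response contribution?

Others' total = 50. Contributing 40 brings total to 90 ≥ 90: gain V − κ_1 = 53.
Best response: 40.

40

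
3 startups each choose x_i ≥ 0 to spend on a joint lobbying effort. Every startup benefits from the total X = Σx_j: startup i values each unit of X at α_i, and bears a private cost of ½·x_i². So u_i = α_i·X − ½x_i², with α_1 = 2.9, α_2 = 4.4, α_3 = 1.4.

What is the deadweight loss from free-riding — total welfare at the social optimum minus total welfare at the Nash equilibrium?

52.71

Startup i's FOC: ∂u_i/∂x_i = α_i − x_i = 0, so x_i* = α_i.
NE contributions = (2.9, 4.4, 1.4); X = 8.7.
W^NE = (Σα)·X − ½Σα_i² = 8.7² − ½·29.73 = 60.825.
Planner sets x_i = Σα_j = 8.7 for every i, so X^SO = 3·8.7 = 26.1.
W^SO = (Σα)·X^SO − ½·3·(Σα)² = (3/2)·8.7² = 113.535.
Deadweight loss = W^SO − W^NE = 52.71.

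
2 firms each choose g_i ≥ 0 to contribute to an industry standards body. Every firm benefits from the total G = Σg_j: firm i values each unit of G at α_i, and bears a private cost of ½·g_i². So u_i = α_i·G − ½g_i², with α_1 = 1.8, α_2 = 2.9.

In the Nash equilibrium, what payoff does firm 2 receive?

Firm i's FOC: ∂u_i/∂g_i = α_i − g_i = 0, so g_i* = α_i.
NE contributions = (1.8, 2.9); G = 4.7.
u_2 = α_2·G − ½·(g_2)² = 2.9·4.7 − ½·2.9² = 9.425.

9.425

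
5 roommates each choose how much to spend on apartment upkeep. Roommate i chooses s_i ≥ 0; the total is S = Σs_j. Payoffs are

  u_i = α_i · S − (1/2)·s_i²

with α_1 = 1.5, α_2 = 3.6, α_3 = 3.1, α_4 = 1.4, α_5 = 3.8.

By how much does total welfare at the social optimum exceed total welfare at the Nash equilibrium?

Roommate i's FOC: ∂u_i/∂s_i = α_i − s_i = 0, so s_i* = α_i.
NE contributions = (1.5, 3.6, 3.1, 1.4, 3.8); S = 13.4.
W^NE = (Σα)·S − ½Σα_i² = 13.4² − ½·41.22 = 158.95.
Planner sets s_i = Σα_j = 13.4 for every i, so S^SO = 5·13.4 = 67.
W^SO = (Σα)·S^SO − ½·5·(Σα)² = (5/2)·13.4² = 448.9.
Deadweight loss = W^SO − W^NE = 289.95.

289.95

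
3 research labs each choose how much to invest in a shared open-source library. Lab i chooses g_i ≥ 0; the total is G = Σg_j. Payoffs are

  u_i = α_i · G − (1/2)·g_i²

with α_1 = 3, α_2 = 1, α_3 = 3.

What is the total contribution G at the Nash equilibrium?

7

Lab i's FOC: ∂u_i/∂g_i = α_i − g_i = 0, so g_i* = α_i.
NE contributions = (3, 1, 3); G = 7.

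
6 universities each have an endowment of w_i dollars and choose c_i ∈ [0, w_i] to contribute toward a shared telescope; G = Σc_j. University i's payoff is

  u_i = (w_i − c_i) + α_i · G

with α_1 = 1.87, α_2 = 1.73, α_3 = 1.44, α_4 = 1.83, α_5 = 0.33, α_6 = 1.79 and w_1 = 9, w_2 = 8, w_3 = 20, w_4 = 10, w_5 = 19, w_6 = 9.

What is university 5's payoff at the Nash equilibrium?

∂u_i/∂c_i = α_i − 1, so university i contributes w_i if α_i > 1, else 0.
α_i > 1 for i ∈ {1, 2, 3, 4, 6}; NE contributions (9, 8, 20, 10, 0, 9), G = 56.
u_5 = (19 − 0) + 0.33·56 = 37.48.

37.48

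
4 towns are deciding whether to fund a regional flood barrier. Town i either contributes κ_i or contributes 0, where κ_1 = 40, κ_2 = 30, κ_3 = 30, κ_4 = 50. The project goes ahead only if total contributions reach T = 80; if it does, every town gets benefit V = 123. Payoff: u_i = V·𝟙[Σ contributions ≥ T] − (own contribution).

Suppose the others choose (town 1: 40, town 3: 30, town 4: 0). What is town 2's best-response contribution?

30

Others' total = 70. Contributing 30 brings total to 100 ≥ 80: gain V − κ_2 = 93.
Best response: 30.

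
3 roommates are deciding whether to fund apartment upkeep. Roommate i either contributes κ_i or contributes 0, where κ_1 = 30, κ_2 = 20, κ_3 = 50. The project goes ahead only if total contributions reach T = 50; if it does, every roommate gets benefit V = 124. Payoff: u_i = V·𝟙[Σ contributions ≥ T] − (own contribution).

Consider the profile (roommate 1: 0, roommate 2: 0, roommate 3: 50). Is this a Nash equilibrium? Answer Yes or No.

Total = 50 ≥ 50: provided.
Roommate 1 (pledges 0, payoff 124): pledging 30 → total 80, payoff 94. No gain.
Roommate 2 (pledges 0, payoff 124): pledging 20 → total 70, payoff 104. No gain.
Roommate 3 (pledges 50, payoff 74): dropping to 0 → total 0, payoff 0. No gain.

Yes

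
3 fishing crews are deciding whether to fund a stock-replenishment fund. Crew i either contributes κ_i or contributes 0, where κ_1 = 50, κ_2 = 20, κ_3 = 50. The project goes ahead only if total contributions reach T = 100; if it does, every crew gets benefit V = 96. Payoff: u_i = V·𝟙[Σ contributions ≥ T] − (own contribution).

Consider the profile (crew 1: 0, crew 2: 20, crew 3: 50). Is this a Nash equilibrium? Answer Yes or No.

Total = 70 < 100: not provided.
Crew 1 (pledges 0, payoff 0): pledging 50 → total 120, payoff 46. Profitable deviation.

No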